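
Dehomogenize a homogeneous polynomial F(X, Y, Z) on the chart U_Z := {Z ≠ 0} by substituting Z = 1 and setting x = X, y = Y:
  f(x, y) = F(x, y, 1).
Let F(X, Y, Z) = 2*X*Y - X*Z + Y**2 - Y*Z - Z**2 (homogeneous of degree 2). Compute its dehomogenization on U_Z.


f(x, y) = 2*x*y - x + y**2 - y - 1

On U_Z we set Z = 1. Each monomial c·X^i·Y^j·Z^k in F becomes c·x^i·y^j·1^k = c·x^i·y^j.
Substituting Z = 1: F(X, Y, 1) = 2*x*y - x + y**2 - y - 1.
Note: deg(f) ≤ deg(F) = 2; strict inequality happens when F is divisible by Z (lost terms).


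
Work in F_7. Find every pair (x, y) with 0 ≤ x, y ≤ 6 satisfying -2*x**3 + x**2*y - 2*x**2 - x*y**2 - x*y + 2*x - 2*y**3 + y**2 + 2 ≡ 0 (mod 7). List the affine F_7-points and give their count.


Affine F_7-points: {(1, 0), (2, 4), (3, 6), (4, 2), (5, 2), (6, 0)}; count = 6.

For each of the 49 pairs (x, y) ∈ F_7², evaluate f(x, y) mod 7. Record the zeros.
  x = 0: [0↦2, 1↦1, 2↦4, 3↦6, 4↦2, 5↦1, 6↦5]  zeros at y ∈ ∅
  x = 1: [0↦0, 1↦5, 2↦5, 3↦2, 4↦5, 5↦2, 6↦2]  zeros at y ∈ {0}
  x = 2: [0↦3, 1↦2, 2↦1, 3↦2, 4↦0, 5↦4, 6↦2]  zeros at y ∈ {4}
  x = 3: [0↦6, 1↦1, 2↦1, 3↦1, 4↦3, 5↦2, 6↦0]  zeros at y ∈ {6}
  x = 4: [0↦4, 1↦4, 2↦0, 3↦1, 4↦2, 5↦5, 6↦5]  zeros at y ∈ {2}
  x = 5: [0↦6, 1↦6, 2↦0, 3↦4, 4↦6, 5↦1, 6↦5]  zeros at y ∈ {2}
  x = 6: [0↦0, 1↦2, 2↦3, 3↦5, 4↦3, 5↦6, 6↦2]  zeros at y ∈ {0}
Collecting zeros: affine points = {(1, 0), (2, 4), (3, 6), (4, 2), (5, 2), (6, 0)}.
Total count |C(F_7)_aff| = 6.


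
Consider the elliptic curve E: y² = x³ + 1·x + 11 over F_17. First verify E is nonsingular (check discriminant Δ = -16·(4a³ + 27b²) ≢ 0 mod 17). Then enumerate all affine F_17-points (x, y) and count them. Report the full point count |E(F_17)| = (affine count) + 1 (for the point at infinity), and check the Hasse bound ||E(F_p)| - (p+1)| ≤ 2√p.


Affine points = {(1, 8), (1, 9), (2, 2), (2, 15), (7, 2), (7, 15), (8, 2), (8, 15), (9, 1), (9, 16), (10, 1), (10, 16), (12, 0), (14, 7), (14, 10), (15, 1), (15, 16), (16, 3), (16, 14)}; affine count = 19; |E(F_17)| = 20.

Discriminant check: Δ ∝ 4a³ + 27b² = 4·1³ + 27·11² = 4·1 + 27·121 ≡ 7 (mod 17). Nonzero ⇒ E is nonsingular.
For each x ∈ F_17, compute rhs = x³ + 1·x + 11 mod 17, then count y ∈ F_17 with y² ≡ rhs.
  x = 0: rhs = 11, matching y values: none (0 points).
  x = 1: rhs = 13, matching y values: 8, 9 (2 points).
  x = 2: rhs = 4, matching y values: 2, 15 (2 points).
  x = 3: rhs = 7, matching y values: none (0 points).
  x = 4: rhs = 11, matching y values: none (0 points).
  x = 5: rhs = 5, matching y values: none (0 points).
  x = 6: rhs = 12, matching y values: none (0 points).
  x = 7: rhs = 4, matching y values: 2, 15 (2 points).
  x = 8: rhs = 4, matching y values: 2, 15 (2 points).
  x = 9: rhs = 1, matching y values: 1, 16 (2 points).
  x = 10: rhs = 1, matching y values: 1, 16 (2 points).
  x = 11: rhs = 10, matching y values: none (0 points).
  x = 12: rhs = 0, matching y values: 0 (1 points).
  x = 13: rhs = 11, matching y values: none (0 points).
  x = 14: rhs = 15, matching y values: 7, 10 (2 points).
  x = 15: rhs = 1, matching y values: 1, 16 (2 points).
  x = 16: rhs = 9, matching y values: 3, 14 (2 points).
Total affine count: 19.
Full point count |E(F_17)| = 19 + 1 = 20.
Hasse bound: |20 − (17+1)| = |2| = 2 ≤ 2√17 ≈ 8.2462 ✓.


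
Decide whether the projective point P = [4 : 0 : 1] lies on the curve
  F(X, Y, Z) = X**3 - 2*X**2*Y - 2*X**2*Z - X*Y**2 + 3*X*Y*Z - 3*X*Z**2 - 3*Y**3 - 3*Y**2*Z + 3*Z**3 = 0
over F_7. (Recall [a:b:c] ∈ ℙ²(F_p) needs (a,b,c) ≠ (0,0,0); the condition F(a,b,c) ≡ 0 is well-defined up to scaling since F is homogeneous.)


F(4,0,1) ≡ 2 (mod 7); P is NOT on the curve.

Evaluate F(4, 0, 1) term-by-term (mod 7).
  X**3 ↦ 1·64·1·1 = 64
  -2*X**2*Y ↦ -2·16·0·1 = 0
  -2*X**2*Z ↦ -2·16·1·1 = -32
  -X*Y**2 ↦ -1·4·0·1 = 0
  3*X*Y*Z ↦ 3·4·0·1 = 0
  -3*X*Z**2 ↦ -3·4·1·1 = -12
  -3*Y**3 ↦ -3·1·0·1 = 0
  -3*Y**2*Z ↦ -3·1·0·1 = 0
  3*Z**3 ↦ 3·1·1·1 = 3
Sum: F(4, 0, 1) = (64) + (0) + (-32) + (0) + (0) + (-12) + (0) + (0) + (3) = 23.
Reducing mod 7: 23 ≡ 2 (mod 7).
Since F(a, b, c) ≡ 2 ≠ 0 (mod 7), P does NOT lie on the curve.


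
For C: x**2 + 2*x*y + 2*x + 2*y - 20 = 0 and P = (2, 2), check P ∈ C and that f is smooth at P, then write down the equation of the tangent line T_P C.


Tangent line at P: 10*x + 6*y - 32 = 0.

Step 1: f(2, 2) = 0, so P lies on C.
Step 2: partial derivatives
  f_x(x, y) = 2*x + 2*y + 2, f_y(x, y) = 2*x + 2.
  f_x(P) = 10, f_y(P) = 6 (gradient nonzero, so P is smooth).
Step 3: tangent line at P: 10·(x − 2) + 6·(y − 2) = 0.
Expanding: 10*x + 6*y - 32 = 0.


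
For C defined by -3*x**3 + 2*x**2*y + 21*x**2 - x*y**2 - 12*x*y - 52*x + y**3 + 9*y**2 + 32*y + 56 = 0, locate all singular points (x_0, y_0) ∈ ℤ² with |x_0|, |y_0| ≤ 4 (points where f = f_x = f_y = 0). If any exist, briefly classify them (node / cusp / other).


Singular points: {(2, -2)}; classification: node.

Compute partial derivatives:
  f_x = -9*x**2 + 4*x*y + 42*x - y**2 - 12*y - 52.
  f_y = 2*x**2 - 2*x*y - 12*x + 3*y**2 + 18*y + 32.
Scan x_0 ∈ {−4, ..., 4}. For each x_0, f_y(x_0, y) is a polynomial in y; find its integer roots y ∈ {−4, ..., 4}, then test f_x and f at those candidates.
  x = -4: f_y(-4, y) = 3*y**2 + 26*y + 112; no integer root y with |y| ≤ 4.
  x = -3: f_y(-3, y) = 3*y**2 + 24*y + 86; no integer root y with |y| ≤ 4.
  x = -2: f_y(-2, y) = 3*y**2 + 22*y + 64; no integer root y with |y| ≤ 4.
  x = -1: f_y(-1, y) = 3*y**2 + 20*y + 46; no integer root y with |y| ≤ 4.
  x = 0: f_y(0, y) = 3*y**2 + 18*y + 32; no integer root y with |y| ≤ 4.
  x = 1: f_y(1, y) = 3*y**2 + 16*y + 22; no integer root y with |y| ≤ 4.
  x = 2: f_y(2, y) = 3*y**2 + 14*y + 16; vanishes at y ∈ {-2}. (2, -2): f_x = 0, f = 0 — SINGULAR.
  x = 3: f_y(3, y) = 3*y**2 + 12*y + 14; no integer root y with |y| ≤ 4.
  x = 4: f_y(4, y) = 3*y**2 + 10*y + 16; no integer root y with |y| ≤ 4.
Only singular point on the grid: (2, -2).
Classify: substitute x = 2 + u, y = -2 + v and expand: f = -3*u**3 + 2*u**2*v - u**2 - u*v**2 + v**3 + v**2.
No constant or linear terms (consistent with a singular point). Quadratic part: -u**2 + v**2. Cubic part: -3*u**3 + 2*u**2*v - u*v**2 + v**3.
The quadratic part v**2 - u**2 = (v − u)(v + u) splits into two distinct linear factors, so there are two distinct tangent lines y − -2 = ±(x − 2) — this is a node (ordinary double point).
Classification: node.


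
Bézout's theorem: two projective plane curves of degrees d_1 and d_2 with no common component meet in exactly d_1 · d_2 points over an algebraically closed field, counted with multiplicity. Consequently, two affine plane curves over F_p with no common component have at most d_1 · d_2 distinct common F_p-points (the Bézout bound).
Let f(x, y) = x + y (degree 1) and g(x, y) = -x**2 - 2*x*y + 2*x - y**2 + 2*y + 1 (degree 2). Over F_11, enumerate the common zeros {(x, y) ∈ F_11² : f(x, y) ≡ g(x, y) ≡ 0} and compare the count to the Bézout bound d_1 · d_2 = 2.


Common zeros: ∅; count = 0; Bézout bound = 2.

deg(f) = 1, deg(g) = 2, so Bézout bound = 2.
Scan x ∈ F_11. For each x, list the y ∈ F_11 with f(x, y) ≡ 0 and those with g(x, y) ≡ 0 (mod 11); the common zeros in that column are the intersection.
  x = 0: f ≡ 0 at y ∈ {0}; g ≡ 0 at y ∈ ∅; common: ∅.
  x = 1: f ≡ 0 at y ∈ {10}; g ≡ 0 at y ∈ ∅; common: ∅.
  x = 2: f ≡ 0 at y ∈ {9}; g ≡ 0 at y ∈ ∅; common: ∅.
  x = 3: f ≡ 0 at y ∈ {8}; g ≡ 0 at y ∈ ∅; common: ∅.
  x = 4: f ≡ 0 at y ∈ {7}; g ≡ 0 at y ∈ ∅; common: ∅.
  x = 5: f ≡ 0 at y ∈ {6}; g ≡ 0 at y ∈ ∅; common: ∅.
  x = 6: f ≡ 0 at y ∈ {5}; g ≡ 0 at y ∈ ∅; common: ∅.
  x = 7: f ≡ 0 at y ∈ {4}; g ≡ 0 at y ∈ ∅; common: ∅.
  x = 8: f ≡ 0 at y ∈ {3}; g ≡ 0 at y ∈ ∅; common: ∅.
  x = 9: f ≡ 0 at y ∈ {2}; g ≡ 0 at y ∈ ∅; common: ∅.
  x = 10: f ≡ 0 at y ∈ {1}; g ≡ 0 at y ∈ ∅; common: ∅.
Collecting: common zeros = ∅, so the count is 0.
Comparison with the Bézout bound: 0 ≤ 2 = deg(f)·deg(g), as expected for curves with no common component (the affine F_11-count falls short of the bound because intersections may lie at infinity, over extension fields, or carry multiplicity).


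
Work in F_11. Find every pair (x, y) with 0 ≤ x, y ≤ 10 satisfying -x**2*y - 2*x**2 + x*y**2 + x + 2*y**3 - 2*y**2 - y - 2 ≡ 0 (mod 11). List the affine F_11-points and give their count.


Affine F_11-points: {(0, 6), (2, 1), (5, 3), (6, 1), (6, 2), (6, 6), (7, 9), (8, 3), (9, 2)}; count = 9.

For each of the 121 pairs (x, y) ∈ F_11², evaluate f(x, y) mod 11. Record the zeros.
  x = 0: [0↦9, 1↦8, 2↦4, 3↦9, 4↦2, 5↦6, 6↦0, 7↦7, 8↦6, 9↦9, 10↦6]  zeros at y ∈ {6}
  x = 1: [0↦8, 1↦7, 2↦5, 3↦3, 4↦2, 5↦3, 6↦7, 7↦4, 8↦6, 9↦3, 10↦7]  zeros at y ∈ ∅
  x = 2: [0↦3, 1↦0, 2↦9, 3↦9, 4↦1, 5↦8, 6↦9, 7↦5, 8↦8, 9↦8, 10↦6]  zeros at y ∈ {1}
  x = 3: [0↦5, 1↦9, 2↦5, 3↦5, 4↦10, 5↦10, 6↦6, 7↦10, 8↦1, 9↦2, 10↦3]  zeros at y ∈ ∅
  x = 4: [0↦3, 1↦1, 2↦4, 3↦2, 4↦7, 5↦9, 6↦9, 7↦8, 8↦7, 9↦7, 10↦9]  zeros at y ∈ ∅
  x = 5: [0↦8, 1↦9, 2↦6, 3↦0, 4↦3, 5↦5, 6↦7, 7↦10, 8↦4, 9↦1, 10↦2]  zeros at y ∈ {3}
  x = 6: [0↦9, 1↦0, 2↦0, 3↦10, 4↦9, 5↦9, 6↦0, 7↦5, 8↦3, 9↦6, 10↦4]  zeros at y ∈ {1, 2, 6}
  x = 7: [0↦6, 1↦7, 2↦8, 3↦10, 4↦3, 5↦10, 6↦10, 7↦4, 8↦4, 9↦0, 10↦4]  zeros at y ∈ {9}
  x = 8: [0↦10, 1↦8, 2↦8, 3↦0, 4↦7, 5↦8, 6↦4, 7↦7, 8↦7, 9↦5, 10↦2]  zeros at y ∈ {3}
  x = 9: [0↦10, 1↦3, 2↦0, 3↦2, 4↦10, 5↦3, 6↦4, 7↦3, 8↦1, 9↦10, 10↦9]  zeros at y ∈ {2}
  x = 10: [0↦6, 1↦3, 2↦6, 3↦5, 4↦1, 5↦6, 6↦10, 7↦3, 8↦8, 9↦4, 10↦3]  zeros at y ∈ ∅
Collecting zeros: affine points = {(0, 6), (2, 1), (5, 3), (6, 1), (6, 2), (6, 6), (7, 9), (8, 3), (9, 2)}.
Total count |C(F_11)_aff| = 9.


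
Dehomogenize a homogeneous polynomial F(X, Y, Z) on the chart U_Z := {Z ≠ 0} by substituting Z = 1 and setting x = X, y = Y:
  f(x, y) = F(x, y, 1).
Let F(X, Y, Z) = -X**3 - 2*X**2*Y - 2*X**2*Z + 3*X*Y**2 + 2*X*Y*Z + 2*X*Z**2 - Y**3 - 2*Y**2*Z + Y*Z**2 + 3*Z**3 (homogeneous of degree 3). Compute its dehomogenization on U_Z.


f(x, y) = -x**3 - 2*x**2*y - 2*x**2 + 3*x*y**2 + 2*x*y + 2*x - y**3 - 2*y**2 + y + 3

On U_Z we set Z = 1. Each monomial c·X^i·Y^j·Z^k in F becomes c·x^i·y^j·1^k = c·x^i·y^j.
Substituting Z = 1: F(X, Y, 1) = -x**3 - 2*x**2*y - 2*x**2 + 3*x*y**2 + 2*x*y + 2*x - y**3 - 2*y**2 + y + 3.
Note: deg(f) ≤ deg(F) = 3; strict inequality happens when F is divisible by Z (lost terms).


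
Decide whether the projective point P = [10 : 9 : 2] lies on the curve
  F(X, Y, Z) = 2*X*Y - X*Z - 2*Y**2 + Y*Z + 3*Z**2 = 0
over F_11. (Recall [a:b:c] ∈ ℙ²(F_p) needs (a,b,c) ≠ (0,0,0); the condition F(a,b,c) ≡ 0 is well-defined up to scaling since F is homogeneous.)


F(10,9,2) ≡ 6 (mod 11); P is NOT on the curve.

Evaluate F(10, 9, 2) term-by-term (mod 11).
  2*X*Y ↦ 2·10·9·1 = 180
  -X*Z ↦ -1·10·1·2 = -20
  -2*Y**2 ↦ -2·1·81·1 = -162
  Y*Z ↦ 1·1·9·2 = 18
  3*Z**2 ↦ 3·1·1·4 = 12
Sum: F(10, 9, 2) = (180) + (-20) + (-162) + (18) + (12) = 28.
Reducing mod 11: 28 ≡ 6 (mod 11).
Since F(a, b, c) ≡ 6 ≠ 0 (mod 11), P does NOT lie on the curve.


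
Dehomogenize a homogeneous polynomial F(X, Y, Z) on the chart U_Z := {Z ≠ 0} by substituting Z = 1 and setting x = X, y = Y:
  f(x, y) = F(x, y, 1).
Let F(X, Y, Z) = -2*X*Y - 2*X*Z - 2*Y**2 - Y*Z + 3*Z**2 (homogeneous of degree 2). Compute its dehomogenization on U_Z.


f(x, y) = -2*x*y - 2*x - 2*y**2 - y + 3

On U_Z we set Z = 1. Each monomial c·X^i·Y^j·Z^k in F becomes c·x^i·y^j·1^k = c·x^i·y^j.
Substituting Z = 1: F(X, Y, 1) = -2*x*y - 2*x - 2*y**2 - y + 3.
Note: deg(f) ≤ deg(F) = 2; strict inequality happens when F is divisible by Z (lost terms).


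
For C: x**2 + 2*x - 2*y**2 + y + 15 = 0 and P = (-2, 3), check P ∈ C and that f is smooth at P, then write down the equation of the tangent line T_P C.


Tangent line at P: -2*x - 11*y + 29 = 0.

Step 1: f(-2, 3) = 0, so P lies on C.
Step 2: partial derivatives
  f_x(x, y) = 2*x + 2, f_y(x, y) = 1 - 4*y.
  f_x(P) = -2, f_y(P) = -11 (gradient nonzero, so P is smooth).
Step 3: tangent line at P: -2·(x − -2) + -11·(y − 3) = 0.
Expanding: -2*x - 11*y + 29 = 0.


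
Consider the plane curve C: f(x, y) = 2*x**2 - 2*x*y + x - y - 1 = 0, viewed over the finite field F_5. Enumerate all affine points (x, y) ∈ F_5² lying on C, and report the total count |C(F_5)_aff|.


Affine F_5-points: {(0, 4), (1, 4), (3, 0), (4, 0)}; count = 4.

For each of the 25 pairs (x, y) ∈ F_5², evaluate f(x, y) mod 5. Record the zeros.
  x = 0: [0↦4, 1↦3, 2↦2, 3↦1, 4↦0]  zeros at y ∈ {4}
  x = 1: [0↦2, 1↦4, 2↦1, 3↦3, 4↦0]  zeros at y ∈ {4}
  x = 2: [0↦4, 1↦4, 2↦4, 3↦4, 4↦4]  zeros at y ∈ ∅
  x = 3: [0↦0, 1↦3, 2↦1, 3↦4, 4↦2]  zeros at y ∈ {0}
  x = 4: [0↦0, 1↦1, 2↦2, 3↦3, 4↦4]  zeros at y ∈ {0}
Collecting zeros: affine points = {(0, 4), (1, 4), (3, 0), (4, 0)}.
Total count |C(F_5)_aff| = 4.


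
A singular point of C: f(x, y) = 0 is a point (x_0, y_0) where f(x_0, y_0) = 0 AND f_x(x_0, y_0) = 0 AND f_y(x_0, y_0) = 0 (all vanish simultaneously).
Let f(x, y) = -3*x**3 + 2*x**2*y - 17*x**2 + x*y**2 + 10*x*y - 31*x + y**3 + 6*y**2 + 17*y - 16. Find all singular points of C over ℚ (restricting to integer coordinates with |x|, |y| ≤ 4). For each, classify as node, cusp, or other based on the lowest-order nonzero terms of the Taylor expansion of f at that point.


Singular points: {(-2, -1)}; classification: node.

Compute partial derivatives:
  f_x = -9*x**2 + 4*x*y - 34*x + y**2 + 10*y - 31.
  f_y = 2*x**2 + 2*x*y + 10*x + 3*y**2 + 12*y + 17.
Scan x_0 ∈ {−4, ..., 4}. For each x_0, f_y(x_0, y) is a polynomial in y; find its integer roots y ∈ {−4, ..., 4}, then test f_x and f at those candidates.
  x = -4: f_y(-4, y) = 3*y**2 + 4*y + 9; no integer root y with |y| ≤ 4.
  x = -3: f_y(-3, y) = 3*y**2 + 6*y + 5; no integer root y with |y| ≤ 4.
  x = -2: f_y(-2, y) = 3*y**2 + 8*y + 5; vanishes at y ∈ {-1}. (-2, -1): f_x = 0, f = 0 — SINGULAR.
  x = -1: f_y(-1, y) = 3*y**2 + 10*y + 9; no integer root y with |y| ≤ 4.
  x = 0: f_y(0, y) = 3*y**2 + 12*y + 17; no integer root y with |y| ≤ 4.
  x = 1: f_y(1, y) = 3*y**2 + 14*y + 29; no integer root y with |y| ≤ 4.
  x = 2: f_y(2, y) = 3*y**2 + 16*y + 45; no integer root y with |y| ≤ 4.
  x = 3: f_y(3, y) = 3*y**2 + 18*y + 65; no integer root y with |y| ≤ 4.
  x = 4: f_y(4, y) = 3*y**2 + 20*y + 89; no integer root y with |y| ≤ 4.
Only singular point on the grid: (-2, -1).
Classify: substitute x = -2 + u, y = -1 + v and expand: f = -3*u**3 + 2*u**2*v - u**2 + u*v**2 + v**3 + v**2.
No constant or linear terms (consistent with a singular point). Quadratic part: -u**2 + v**2. Cubic part: -3*u**3 + 2*u**2*v + u*v**2 + v**3.
The quadratic part v**2 - u**2 = (v − u)(v + u) splits into two distinct linear factors, so there are two distinct tangent lines y − -1 = ±(x − -2) — this is a node (ordinary double point).
Classification: node.


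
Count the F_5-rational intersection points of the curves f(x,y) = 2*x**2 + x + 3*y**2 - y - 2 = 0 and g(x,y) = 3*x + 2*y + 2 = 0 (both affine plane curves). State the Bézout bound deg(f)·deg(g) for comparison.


Common zeros: {(2, 1)}; count = 1; Bézout bound = 2.

deg(f) = 2, deg(g) = 1, so Bézout bound = 2.
Scan x ∈ F_5. For each x, list the y ∈ F_5 with f(x, y) ≡ 0 and those with g(x, y) ≡ 0 (mod 5); the common zeros in that column are the intersection.
  x = 0: f ≡ 0 at y ∈ {1}; g ≡ 0 at y ∈ {4}; common: ∅.
  x = 1: f ≡ 0 at y ∈ {3, 4}; g ≡ 0 at y ∈ {0}; common: ∅.
  x = 2: f ≡ 0 at y ∈ {1}; g ≡ 0 at y ∈ {1}; common: {1}.
  x = 3: f ≡ 0 at y ∈ ∅; g ≡ 0 at y ∈ {2}; common: ∅.
  x = 4: f ≡ 0 at y ∈ ∅; g ≡ 0 at y ∈ {3}; common: ∅.
Collecting: common zeros = {(2, 1)}, so the count is 1.
Comparison with the Bézout bound: 1 ≤ 2 = deg(f)·deg(g), as expected for curves with no common component (the affine F_5-count falls short of the bound because intersections may lie at infinity, over extension fields, or carry multiplicity).


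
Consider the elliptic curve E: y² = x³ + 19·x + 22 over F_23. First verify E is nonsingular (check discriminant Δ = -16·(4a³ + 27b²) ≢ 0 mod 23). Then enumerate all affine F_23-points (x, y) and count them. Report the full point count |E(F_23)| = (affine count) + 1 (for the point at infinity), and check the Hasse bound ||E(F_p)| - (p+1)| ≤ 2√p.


Affine points = {(4, 1), (4, 22), (5, 9), (5, 14), (9, 5), (9, 18), (10, 4), (10, 19), (12, 0), (15, 5), (15, 18), (16, 11), (16, 12), (18, 3), (18, 20), (22, 5), (22, 18)}; affine count = 17; |E(F_23)| = 18.

Discriminant check: Δ ∝ 4a³ + 27b² = 4·19³ + 27·22² = 4·6859 + 27·484 ≡ 1 (mod 23). Nonzero ⇒ E is nonsingular.
For each x ∈ F_23, compute rhs = x³ + 19·x + 22 mod 23, then count y ∈ F_23 with y² ≡ rhs.
  x = 0: rhs = 22, matching y values: none (0 points).
  x = 1: rhs = 19, matching y values: none (0 points).
  x = 2: rhs = 22, matching y values: none (0 points).
  x = 3: rhs = 14, matching y values: none (0 points).
  x = 4: rhs = 1, matching y values: 1, 22 (2 points).
  x = 5: rhs = 12, matching y values: 9, 14 (2 points).
  x = 6: rhs = 7, matching y values: none (0 points).
  x = 7: rhs = 15, matching y values: none (0 points).
  x = 8: rhs = 19, matching y values: none (0 points).
  x = 9: rhs = 2, matching y values: 5, 18 (2 points).
  x = 10: rhs = 16, matching y values: 4, 19 (2 points).
  x = 11: rhs = 21, matching y values: none (0 points).
  x = 12: rhs = 0, matching y values: 0 (1 points).
  x = 13: rhs = 5, matching y values: none (0 points).
  x = 14: rhs = 19, matching y values: none (0 points).
  x = 15: rhs = 2, matching y values: 5, 18 (2 points).
  x = 16: rhs = 6, matching y values: 11, 12 (2 points).
  x = 17: rhs = 14, matching y values: none (0 points).
  x = 18: rhs = 9, matching y values: 3, 20 (2 points).
  x = 19: rhs = 20, matching y values: none (0 points).
  x = 20: rhs = 7, matching y values: none (0 points).
  x = 21: rhs = 22, matching y values: none (0 points).
  x = 22: rhs = 2, matching y values: 5, 18 (2 points).
Total affine count: 17.
Full point count |E(F_23)| = 17 + 1 = 18.
Hasse bound: |18 − (23+1)| = |-6| = 6 ≤ 2√23 ≈ 9.5917 ✓.


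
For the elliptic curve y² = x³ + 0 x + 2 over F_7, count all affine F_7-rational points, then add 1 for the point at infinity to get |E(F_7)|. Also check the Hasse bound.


Affine points = {(0, 3), (0, 4), (3, 1), (3, 6), (5, 1), (5, 6), (6, 1), (6, 6)}; affine count = 8; |E(F_7)| = 9.

Discriminant check: Δ ∝ 4a³ + 27b² = 4·0³ + 27·2² = 4·0 + 27·4 ≡ 3 (mod 7). Nonzero ⇒ E is nonsingular.
For each x ∈ F_7, compute rhs = x³ + 0·x + 2 mod 7, then count y ∈ F_7 with y² ≡ rhs.
  x = 0: rhs = 2, matching y values: 3, 4 (2 points).
  x = 1: rhs = 3, matching y values: none (0 points).
  x = 2: rhs = 3, matching y values: none (0 points).
  x = 3: rhs = 1, matching y values: 1, 6 (2 points).
  x = 4: rhs = 3, matching y values: none (0 points).
  x = 5: rhs = 1, matching y values: 1, 6 (2 points).
  x = 6: rhs = 1, matching y values: 1, 6 (2 points).
Total affine count: 8.
Full point count |E(F_7)| = 8 + 1 = 9.
Hasse bound: |9 − (7+1)| = |1| = 1 ≤ 2√7 ≈ 5.2915 ✓.


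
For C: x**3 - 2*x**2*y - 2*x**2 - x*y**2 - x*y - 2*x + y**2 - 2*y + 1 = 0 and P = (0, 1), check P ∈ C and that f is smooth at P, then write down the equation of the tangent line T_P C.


Tangent line at P: -4*x = 0.

Step 1: f(0, 1) = 0, so P lies on C.
Step 2: partial derivatives
  f_x(x, y) = 3*x**2 - 4*x*y - 4*x - y**2 - y - 2, f_y(x, y) = -2*x**2 - 2*x*y - x + 2*y - 2.
  f_x(P) = -4, f_y(P) = 0 (gradient nonzero, so P is smooth).
Step 3: tangent line at P: -4·(x − 0) + 0·(y − 1) = 0.
Expanding: -4*x = 0.


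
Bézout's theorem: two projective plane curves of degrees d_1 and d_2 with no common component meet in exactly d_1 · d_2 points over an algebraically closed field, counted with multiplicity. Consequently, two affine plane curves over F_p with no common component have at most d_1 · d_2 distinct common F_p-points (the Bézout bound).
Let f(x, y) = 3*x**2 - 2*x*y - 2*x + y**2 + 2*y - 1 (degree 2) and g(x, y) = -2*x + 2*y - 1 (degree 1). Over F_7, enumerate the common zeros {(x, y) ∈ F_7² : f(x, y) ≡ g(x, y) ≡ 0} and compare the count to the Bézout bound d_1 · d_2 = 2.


Common zeros: ∅; count = 0; Bézout bound = 2.

deg(f) = 2, deg(g) = 1, so Bézout bound = 2.
Scan x ∈ F_7. For each x, list the y ∈ F_7 with f(x, y) ≡ 0 and those with g(x, y) ≡ 0 (mod 7); the common zeros in that column are the intersection.
  x = 0: f ≡ 0 at y ∈ {2, 3}; g ≡ 0 at y ∈ {4}; common: ∅.
  x = 1: f ≡ 0 at y ∈ {0}; g ≡ 0 at y ∈ {5}; common: ∅.
  x = 2: f ≡ 0 at y ∈ {0, 2}; g ≡ 0 at y ∈ {6}; common: ∅.
  x = 3: f ≡ 0 at y ∈ ∅; g ≡ 0 at y ∈ {0}; common: ∅.
  x = 4: f ≡ 0 at y ∈ ∅; g ≡ 0 at y ∈ {1}; common: ∅.
  x = 5: f ≡ 0 at y ∈ {3, 5}; g ≡ 0 at y ∈ {2}; common: ∅.
  x = 6: f ≡ 0 at y ∈ {5}; g ≡ 0 at y ∈ {3}; common: ∅.
Collecting: common zeros = ∅, so the count is 0.
Comparison with the Bézout bound: 0 ≤ 2 = deg(f)·deg(g), as expected for curves with no common component (the affine F_7-count falls short of the bound because intersections may lie at infinity, over extension fields, or carry multiplicity).


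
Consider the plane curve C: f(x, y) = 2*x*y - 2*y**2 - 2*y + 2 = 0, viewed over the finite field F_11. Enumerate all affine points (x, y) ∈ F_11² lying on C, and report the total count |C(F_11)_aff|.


Affine F_11-points: {(0, 3), (0, 7), (1, 1), (1, 10), (2, 4), (2, 8), (5, 6), (5, 9), (8, 2), (8, 5)}; count = 10.

For each of the 121 pairs (x, y) ∈ F_11², evaluate f(x, y) mod 11. Record the zeros.
  x = 0: [0↦2, 1↦9, 2↦1, 3↦0, 4↦6, 5↦8, 6↦6, 7↦0, 8↦1, 9↦9, 10↦2]  zeros at y ∈ {3, 7}
  x = 1: [0↦2, 1↦0, 2↦5, 3↦6, 4↦3, 5↦7, 6↦7, 7↦3, 8↦6, 9↦5, 10↦0]  zeros at y ∈ {1, 10}
  x = 2: [0↦2, 1↦2, 2↦9, 3↦1, 4↦0, 5↦6, 6↦8, 7↦6, 8↦0, 9↦1, 10↦9]  zeros at y ∈ {4, 8}
  x = 3: [0↦2, 1↦4, 2↦2, 3↦7, 4↦8, 5↦5, 6↦9, 7↦9, 8↦5, 9↦8, 10↦7]  zeros at y ∈ ∅
  x = 4: [0↦2, 1↦6, 2↦6, 3↦2, 4↦5, 5↦4, 6↦10, 7↦1, 8↦10, 9↦4, 10↦5]  zeros at y ∈ ∅
  x = 5: [0↦2, 1↦8, 2↦10, 3↦8, 4↦2, 5↦3, 6↦0, 7↦4, 8↦4, 9↦0, 10↦3]  zeros at y ∈ {6, 9}
  x = 6: [0↦2, 1↦10, 2↦3, 3↦3, 4↦10, 5↦2, 6↦1, 7↦7, 8↦9, 9↦7, 10↦1]  zeros at y ∈ ∅
  x = 7: [0↦2, 1↦1, 2↦7, 3↦9, 4↦7, 5↦1, 6↦2, 7↦10, 8↦3, 9↦3, 10↦10]  zeros at y ∈ ∅
  x = 8: [0↦2, 1↦3, 2↦0, 3↦4, 4↦4, 5↦0, 6↦3, 7↦2, 8↦8, 9↦10, 10↦8]  zeros at y ∈ {2, 5}
  x = 9: [0↦2, 1↦5, 2↦4, 3↦10, 4↦1, 5↦10, 6↦4, 7↦5, 8↦2, 9↦6, 10↦6]  zeros at y ∈ ∅
  x = 10: [0↦2, 1↦7, 2↦8, 3↦5, 4↦9, 5↦9, 6↦5, 7↦8, 8↦7, 9↦2, 10↦4]  zeros at y ∈ ∅
Collecting zeros: affine points = {(0, 3), (0, 7), (1, 1), (1, 10), (2, 4), (2, 8), (5, 6), (5, 9), (8, 2), (8, 5)}.
Total count |C(F_11)_aff| = 10.


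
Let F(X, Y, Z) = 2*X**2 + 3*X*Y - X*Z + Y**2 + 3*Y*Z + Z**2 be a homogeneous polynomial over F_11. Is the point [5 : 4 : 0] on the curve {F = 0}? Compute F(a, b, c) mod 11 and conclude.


F(5,4,0) ≡ 5 (mod 11); P is NOT on the curve.

Evaluate F(5, 4, 0) term-by-term (mod 11).
  2*X**2 ↦ 2·25·1·1 = 50
  3*X*Y ↦ 3·5·4·1 = 60
  -X*Z ↦ -1·5·1·0 = 0
  Y**2 ↦ 1·1·16·1 = 16
  3*Y*Z ↦ 3·1·4·0 = 0
  Z**2 ↦ 1·1·1·0 = 0
Sum: F(5, 4, 0) = (50) + (60) + (0) + (16) + (0) + (0) = 126.
Reducing mod 11: 126 ≡ 5 (mod 11).
Since F(a, b, c) ≡ 5 ≠ 0 (mod 11), P does NOT lie on the curve.


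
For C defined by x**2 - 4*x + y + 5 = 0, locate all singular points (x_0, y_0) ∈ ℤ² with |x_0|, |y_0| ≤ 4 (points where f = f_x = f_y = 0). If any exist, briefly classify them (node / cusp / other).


No singular points in the scanned grid; C is smooth there.

Compute partial derivatives:
  f_x = 2*x - 4.
  f_y = 1.
f_y = 1 is a nonzero constant, so f_y never vanishes: no point (x, y) can satisfy f = f_x = f_y = 0. In particular no (x, y) ∈ {−4, ..., 4}² is singular; the curve is smooth.


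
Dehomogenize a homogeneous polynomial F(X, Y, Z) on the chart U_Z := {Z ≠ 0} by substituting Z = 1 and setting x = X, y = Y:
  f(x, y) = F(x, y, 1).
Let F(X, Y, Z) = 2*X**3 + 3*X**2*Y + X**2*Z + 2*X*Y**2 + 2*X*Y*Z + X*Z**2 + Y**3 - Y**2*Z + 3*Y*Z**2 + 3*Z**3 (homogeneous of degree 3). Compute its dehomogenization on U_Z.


f(x, y) = 2*x**3 + 3*x**2*y + x**2 + 2*x*y**2 + 2*x*y + x + y**3 - y**2 + 3*y + 3

On U_Z we set Z = 1. Each monomial c·X^i·Y^j·Z^k in F becomes c·x^i·y^j·1^k = c·x^i·y^j.
Substituting Z = 1: F(X, Y, 1) = 2*x**3 + 3*x**2*y + x**2 + 2*x*y**2 + 2*x*y + x + y**3 - y**2 + 3*y + 3.
Note: deg(f) ≤ deg(F) = 3; strict inequality happens when F is divisible by Z (lost terms).


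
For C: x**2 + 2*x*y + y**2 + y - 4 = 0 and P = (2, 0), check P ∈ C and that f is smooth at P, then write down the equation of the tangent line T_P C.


Tangent line at P: 4*x + 5*y - 8 = 0.

Step 1: f(2, 0) = 0, so P lies on C.
Step 2: partial derivatives
  f_x(x, y) = 2*x + 2*y, f_y(x, y) = 2*x + 2*y + 1.
  f_x(P) = 4, f_y(P) = 5 (gradient nonzero, so P is smooth).
Step 3: tangent line at P: 4·(x − 2) + 5·(y − 0) = 0.
Expanding: 4*x + 5*y - 8 = 0.


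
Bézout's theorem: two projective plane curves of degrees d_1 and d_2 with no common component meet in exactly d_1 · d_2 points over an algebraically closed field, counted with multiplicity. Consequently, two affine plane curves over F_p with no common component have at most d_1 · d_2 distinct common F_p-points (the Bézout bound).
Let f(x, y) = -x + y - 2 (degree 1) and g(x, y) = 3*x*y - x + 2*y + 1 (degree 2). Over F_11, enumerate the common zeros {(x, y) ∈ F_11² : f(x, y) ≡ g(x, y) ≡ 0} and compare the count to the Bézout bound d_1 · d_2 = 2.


Common zeros: {(8, 10)}; count = 1; Bézout bound = 2.

deg(f) = 1, deg(g) = 2, so Bézout bound = 2.
Scan x ∈ F_11. For each x, list the y ∈ F_11 with f(x, y) ≡ 0 and those with g(x, y) ≡ 0 (mod 11); the common zeros in that column are the intersection.
  x = 0: f ≡ 0 at y ∈ {2}; g ≡ 0 at y ∈ {5}; common: ∅.
  x = 1: f ≡ 0 at y ∈ {3}; g ≡ 0 at y ∈ {0}; common: ∅.
  x = 2: f ≡ 0 at y ∈ {4}; g ≡ 0 at y ∈ {7}; common: ∅.
  x = 3: f ≡ 0 at y ∈ {5}; g ≡ 0 at y ∈ ∅; common: ∅.
  x = 4: f ≡ 0 at y ∈ {6}; g ≡ 0 at y ∈ {1}; common: ∅.
  x = 5: f ≡ 0 at y ∈ {7}; g ≡ 0 at y ∈ {8}; common: ∅.
  x = 6: f ≡ 0 at y ∈ {8}; g ≡ 0 at y ∈ {3}; common: ∅.
  x = 7: f ≡ 0 at y ∈ {9}; g ≡ 0 at y ∈ {6}; common: ∅.
  x = 8: f ≡ 0 at y ∈ {10}; g ≡ 0 at y ∈ {10}; common: {10}.
  x = 9: f ≡ 0 at y ∈ {0}; g ≡ 0 at y ∈ {9}; common: ∅.
  x = 10: f ≡ 0 at y ∈ {1}; g ≡ 0 at y ∈ {2}; common: ∅.
Collecting: common zeros = {(8, 10)}, so the count is 1.
Comparison with the Bézout bound: 1 ≤ 2 = deg(f)·deg(g), as expected for curves with no common component (the affine F_11-count falls short of the bound because intersections may lie at infinity, over extension fields, or carry multiplicity).


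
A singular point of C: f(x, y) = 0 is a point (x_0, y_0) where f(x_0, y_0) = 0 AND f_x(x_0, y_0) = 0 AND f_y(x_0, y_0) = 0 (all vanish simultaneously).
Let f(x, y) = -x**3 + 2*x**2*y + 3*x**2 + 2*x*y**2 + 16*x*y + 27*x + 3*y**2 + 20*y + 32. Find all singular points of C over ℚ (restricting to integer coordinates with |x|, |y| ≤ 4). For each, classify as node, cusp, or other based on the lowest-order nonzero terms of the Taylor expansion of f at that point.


Singular points: {(-1, -3)}; classification: cusp.

Compute partial derivatives:
  f_x = -3*x**2 + 4*x*y + 6*x + 2*y**2 + 16*y + 27.
  f_y = 2*x**2 + 4*x*y + 16*x + 6*y + 20.
Scan x_0 ∈ {−4, ..., 4}. For each x_0, f_y(x_0, y) is a polynomial in y; find its integer roots y ∈ {−4, ..., 4}, then test f_x and f at those candidates.
  x = -4: f_y(-4, y) = -10*y - 12; no integer root y with |y| ≤ 4.
  x = -3: f_y(-3, y) = -6*y - 10; no integer root y with |y| ≤ 4.
  x = -2: f_y(-2, y) = -2*y - 4; vanishes at y ∈ {-2}. (-2, -2): f_x = -5 ≠ 0.
  x = -1: f_y(-1, y) = 2*y + 6; vanishes at y ∈ {-3}. (-1, -3): f_x = 0, f = 0 — SINGULAR.
  x = 0: f_y(0, y) = 6*y + 20; no integer root y with |y| ≤ 4.
  x = 1: f_y(1, y) = 10*y + 38; no integer root y with |y| ≤ 4.
  x = 2: f_y(2, y) = 14*y + 60; no integer root y with |y| ≤ 4.
  x = 3: f_y(3, y) = 18*y + 86; no integer root y with |y| ≤ 4.
  x = 4: f_y(4, y) = 22*y + 116; no integer root y with |y| ≤ 4.
Only singular point on the grid: (-1, -3).
Classify: substitute x = -1 + u, y = -3 + v and expand: f = -u**3 + 2*u**2*v + 2*u*v**2 + v**2.
No constant or linear terms (consistent with a singular point). Quadratic part: v**2. Cubic part: -u**3 + 2*u**2*v + 2*u*v**2.
The quadratic part v**2 is a perfect square, so there is a single (double) tangent line v = 0, i.e. y = -3. Restricting the cubic part to that line (v = 0) leaves -u**3 ≠ 0, so f is not divisible by v and the branch is v² ≈ u**3 to lowest order — this is a cusp.
Classification: cusp.


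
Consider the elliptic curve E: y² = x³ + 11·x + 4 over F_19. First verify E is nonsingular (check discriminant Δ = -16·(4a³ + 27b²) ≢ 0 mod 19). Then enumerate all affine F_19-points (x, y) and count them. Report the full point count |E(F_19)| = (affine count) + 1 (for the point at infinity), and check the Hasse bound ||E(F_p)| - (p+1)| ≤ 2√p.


Affine points = {(0, 2), (0, 17), (1, 4), (1, 15), (3, 8), (3, 11), (4, 6), (4, 13), (6, 1), (6, 18), (7, 5), (7, 14), (13, 8), (13, 11), (16, 1), (16, 18), (18, 7), (18, 12)}; affine count = 18; |E(F_19)| = 19.

Discriminant check: Δ ∝ 4a³ + 27b² = 4·11³ + 27·4² = 4·1331 + 27·16 ≡ 18 (mod 19). Nonzero ⇒ E is nonsingular.
For each x ∈ F_19, compute rhs = x³ + 11·x + 4 mod 19, then count y ∈ F_19 with y² ≡ rhs.
  x = 0: rhs = 4, matching y values: 2, 17 (2 points).
  x = 1: rhs = 16, matching y values: 4, 15 (2 points).
  x = 2: rhs = 15, matching y values: none (0 points).
  x = 3: rhs = 7, matching y values: 8, 11 (2 points).
  x = 4: rhs = 17, matching y values: 6, 13 (2 points).
  x = 5: rhs = 13, matching y values: none (0 points).
  x = 6: rhs = 1, matching y values: 1, 18 (2 points).
  x = 7: rhs = 6, matching y values: 5, 14 (2 points).
  x = 8: rhs = 15, matching y values: none (0 points).
  x = 9: rhs = 15, matching y values: none (0 points).
  x = 10: rhs = 12, matching y values: none (0 points).
  x = 11: rhs = 12, matching y values: none (0 points).
  x = 12: rhs = 2, matching y values: none (0 points).
  x = 13: rhs = 7, matching y values: 8, 11 (2 points).
  x = 14: rhs = 14, matching y values: none (0 points).
  x = 15: rhs = 10, matching y values: none (0 points).
  x = 16: rhs = 1, matching y values: 1, 18 (2 points).
  x = 17: rhs = 12, matching y values: none (0 points).
  x = 18: rhs = 11, matching y values: 7, 12 (2 points).
Total affine count: 18.
Full point count |E(F_19)| = 18 + 1 = 19.
Hasse bound: |19 − (19+1)| = |-1| = 1 ≤ 2√19 ≈ 8.7178 ✓.


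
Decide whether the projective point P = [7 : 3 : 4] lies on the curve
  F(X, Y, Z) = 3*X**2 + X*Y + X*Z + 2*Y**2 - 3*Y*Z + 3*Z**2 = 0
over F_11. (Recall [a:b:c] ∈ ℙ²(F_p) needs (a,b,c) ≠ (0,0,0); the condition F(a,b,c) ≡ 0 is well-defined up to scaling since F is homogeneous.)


F(7,3,4) ≡ 6 (mod 11); P is NOT on the curve.

Evaluate F(7, 3, 4) term-by-term (mod 11).
  3*X**2 ↦ 3·49·1·1 = 147
  X*Y ↦ 1·7·3·1 = 21
  X*Z ↦ 1·7·1·4 = 28
  2*Y**2 ↦ 2·1·9·1 = 18
  -3*Y*Z ↦ -3·1·3·4 = -36
  3*Z**2 ↦ 3·1·1·16 = 48
Sum: F(7, 3, 4) = (147) + (21) + (28) + (18) + (-36) + (48) = 226.
Reducing mod 11: 226 ≡ 6 (mod 11).
Since F(a, b, c) ≡ 6 ≠ 0 (mod 11), P does NOT lie on the curve.


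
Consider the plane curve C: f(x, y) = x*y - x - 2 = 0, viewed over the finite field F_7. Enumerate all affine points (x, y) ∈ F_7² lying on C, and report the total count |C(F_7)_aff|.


Affine F_7-points: {(1, 3), (2, 2), (3, 4), (4, 5), (5, 0), (6, 6)}; count = 6.

For each of the 49 pairs (x, y) ∈ F_7², evaluate f(x, y) mod 7. Record the zeros.
  x = 0: [0↦5, 1↦5, 2↦5, 3↦5, 4↦5, 5↦5, 6↦5]  zeros at y ∈ ∅
  x = 1: [0↦4, 1↦5, 2↦6, 3↦0, 4↦1, 5↦2, 6↦3]  zeros at y ∈ {3}
  x = 2: [0↦3, 1↦5, 2↦0, 3↦2, 4↦4, 5↦6, 6↦1]  zeros at y ∈ {2}
  x = 3: [0↦2, 1↦5, 2↦1, 3↦4, 4↦0, 5↦3, 6↦6]  zeros at y ∈ {4}
  x = 4: [0↦1, 1↦5, 2↦2, 3↦6, 4↦3, 5↦0, 6↦4]  zeros at y ∈ {5}
  x = 5: [0↦0, 1↦5, 2↦3, 3↦1, 4↦6, 5↦4, 6↦2]  zeros at y ∈ {0}
  x = 6: [0↦6, 1↦5, 2↦4, 3↦3, 4↦2, 5↦1, 6↦0]  zeros at y ∈ {6}
Collecting zeros: affine points = {(1, 3), (2, 2), (3, 4), (4, 5), (5, 0), (6, 6)}.
Total count |C(F_7)_aff| = 6.


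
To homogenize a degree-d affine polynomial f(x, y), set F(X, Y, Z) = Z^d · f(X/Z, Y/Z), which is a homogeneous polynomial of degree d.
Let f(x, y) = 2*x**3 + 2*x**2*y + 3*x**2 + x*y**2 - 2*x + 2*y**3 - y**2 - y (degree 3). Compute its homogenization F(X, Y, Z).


F(X, Y, Z) = 2*X**3 + 2*X**2*Y + 3*X**2*Z + X*Y**2 - 2*X*Z**2 + 2*Y**3 - Y**2*Z - Y*Z**2

deg(f) = 3.
Substitute x = X/Z, y = Y/Z into f, then multiply by Z^3.
  monomial 2·x^3·y^0 ↦ 2·X^3·Y^0·Z^0.
  monomial 2·x^2·y^1 ↦ 2·X^2·Y^1·Z^0.
  monomial 3·x^2·y^0 ↦ 3·X^2·Y^0·Z^1.
  monomial 1·x^1·y^2 ↦ 1·X^1·Y^2·Z^0.
  monomial -2·x^1·y^0 ↦ -2·X^1·Y^0·Z^2.
  monomial 2·x^0·y^3 ↦ 2·X^0·Y^3·Z^0.
  monomial -1·x^0·y^2 ↦ -1·X^0·Y^2·Z^1.
  monomial -1·x^0·y^1 ↦ -1·X^0·Y^1·Z^2.
Collecting: F(X, Y, Z) = 2*X**3 + 2*X**2*Y + 3*X**2*Z + X*Y**2 - 2*X*Z**2 + 2*Y**3 - Y**2*Z - Y*Z**2.


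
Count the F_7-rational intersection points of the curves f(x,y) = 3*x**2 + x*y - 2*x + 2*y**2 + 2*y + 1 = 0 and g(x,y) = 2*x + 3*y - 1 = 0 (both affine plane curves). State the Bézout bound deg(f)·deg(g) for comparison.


Common zeros: {(2, 6), (5, 4)}; count = 2; Bézout bound = 2.

deg(f) = 2, deg(g) = 1, so Bézout bound = 2.
Scan x ∈ F_7. For each x, list the y ∈ F_7 with f(x, y) ≡ 0 and those with g(x, y) ≡ 0 (mod 7); the common zeros in that column are the intersection.
  x = 0: f ≡ 0 at y ∈ ∅; g ≡ 0 at y ∈ {5}; common: ∅.
  x = 1: f ≡ 0 at y ∈ {1}; g ≡ 0 at y ∈ {2}; common: ∅.
  x = 2: f ≡ 0 at y ∈ {6}; g ≡ 0 at y ∈ {6}; common: {6}.
  x = 3: f ≡ 0 at y ∈ ∅; g ≡ 0 at y ∈ {3}; common: ∅.
  x = 4: f ≡ 0 at y ∈ {1, 3}; g ≡ 0 at y ∈ {0}; common: ∅.
  x = 5: f ≡ 0 at y ∈ {3, 4}; g ≡ 0 at y ∈ {4}; common: {4}.
  x = 6: f ≡ 0 at y ∈ {4, 6}; g ≡ 0 at y ∈ {1}; common: ∅.
Collecting: common zeros = {(2, 6), (5, 4)}, so the count is 2.
Comparison with the Bézout bound: 2 ≤ 2 = deg(f)·deg(g), as expected for curves with no common component (the bound is attained).


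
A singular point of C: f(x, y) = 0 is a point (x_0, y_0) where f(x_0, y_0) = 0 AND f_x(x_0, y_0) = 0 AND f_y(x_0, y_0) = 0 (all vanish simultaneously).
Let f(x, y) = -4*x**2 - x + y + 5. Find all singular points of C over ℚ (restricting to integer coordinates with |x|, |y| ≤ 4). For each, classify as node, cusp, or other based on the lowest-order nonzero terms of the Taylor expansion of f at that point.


No singular points in the scanned grid; C is smooth there.

Compute partial derivatives:
  f_x = -8*x - 1.
  f_y = 1.
f_y = 1 is a nonzero constant, so f_y never vanishes: no point (x, y) can satisfy f = f_x = f_y = 0. In particular no (x, y) ∈ {−4, ..., 4}² is singular; the curve is smooth.


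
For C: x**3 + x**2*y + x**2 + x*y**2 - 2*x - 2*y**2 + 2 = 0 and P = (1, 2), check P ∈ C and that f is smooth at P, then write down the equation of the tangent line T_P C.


Tangent line at P: 11*x - 3*y - 5 = 0.

Step 1: f(1, 2) = 0, so P lies on C.
Step 2: partial derivatives
  f_x(x, y) = 3*x**2 + 2*x*y + 2*x + y**2 - 2, f_y(x, y) = x**2 + 2*x*y - 4*y.
  f_x(P) = 11, f_y(P) = -3 (gradient nonzero, so P is smooth).
Step 3: tangent line at P: 11·(x − 1) + -3·(y − 2) = 0.
Expanding: 11*x - 3*y - 5 = 0.


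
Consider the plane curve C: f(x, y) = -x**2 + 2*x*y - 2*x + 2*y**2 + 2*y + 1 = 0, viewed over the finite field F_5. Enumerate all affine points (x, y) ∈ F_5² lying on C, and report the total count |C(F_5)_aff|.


Affine F_5-points: {(0, 1), (0, 3), (3, 2), (3, 4), (4, 2), (4, 3)}; count = 6.

For each of the 25 pairs (x, y) ∈ F_5², evaluate f(x, y) mod 5. Record the zeros.
  x = 0: [0↦1, 1↦0, 2↦3, 3↦0, 4↦1]  zeros at y ∈ {1, 3}
  x = 1: [0↦3, 1↦4, 2↦4, 3↦3, 4↦1]  zeros at y ∈ ∅
  x = 2: [0↦3, 1↦1, 2↦3, 3↦4, 4↦4]  zeros at y ∈ ∅
  x = 3: [0↦1, 1↦1, 2↦0, 3↦3, 4↦0]  zeros at y ∈ {2, 4}
  x = 4: [0↦2, 1↦4, 2↦0, 3↦0, 4↦4]  zeros at y ∈ {2, 3}
Collecting zeros: affine points = {(0, 1), (0, 3), (3, 2), (3, 4), (4, 2), (4, 3)}.
Total count |C(F_5)_aff| = 6.


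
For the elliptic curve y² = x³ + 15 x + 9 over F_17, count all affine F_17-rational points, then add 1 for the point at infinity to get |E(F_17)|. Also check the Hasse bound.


Affine points = {(0, 3), (0, 14), (1, 5), (1, 12), (2, 8), (2, 9), (3, 8), (3, 9), (6, 3), (6, 14), (7, 7), (7, 10), (11, 3), (11, 14), (12, 8), (12, 9), (13, 2), (13, 15)}; affine count = 18; |E(F_17)| = 19.

Discriminant check: Δ ∝ 4a³ + 27b² = 4·15³ + 27·9² = 4·3375 + 27·81 ≡ 13 (mod 17). Nonzero ⇒ E is nonsingular.
For each x ∈ F_17, compute rhs = x³ + 15·x + 9 mod 17, then count y ∈ F_17 with y² ≡ rhs.
  x = 0: rhs = 9, matching y values: 3, 14 (2 points).
  x = 1: rhs = 8, matching y values: 5, 12 (2 points).
  x = 2: rhs = 13, matching y values: 8, 9 (2 points).
  x = 3: rhs = 13, matching y values: 8, 9 (2 points).
  x = 4: rhs = 14, matching y values: none (0 points).
  x = 5: rhs = 5, matching y values: none (0 points).
  x = 6: rhs = 9, matching y values: 3, 14 (2 points).
  x = 7: rhs = 15, matching y values: 7, 10 (2 points).
  x = 8: rhs = 12, matching y values: none (0 points).
  x = 9: rhs = 6, matching y values: none (0 points).
  x = 10: rhs = 3, matching y values: none (0 points).
  x = 11: rhs = 9, matching y values: 3, 14 (2 points).
  x = 12: rhs = 13, matching y values: 8, 9 (2 points).
  x = 13: rhs = 4, matching y values: 2, 15 (2 points).
  x = 14: rhs = 5, matching y values: none (0 points).
  x = 15: rhs = 5, matching y values: none (0 points).
  x = 16: rhs = 10, matching y values: none (0 points).
Total affine count: 18.
Full point count |E(F_17)| = 18 + 1 = 19.
Hasse bound: |19 − (17+1)| = |1| = 1 ≤ 2√17 ≈ 8.2462 ✓.


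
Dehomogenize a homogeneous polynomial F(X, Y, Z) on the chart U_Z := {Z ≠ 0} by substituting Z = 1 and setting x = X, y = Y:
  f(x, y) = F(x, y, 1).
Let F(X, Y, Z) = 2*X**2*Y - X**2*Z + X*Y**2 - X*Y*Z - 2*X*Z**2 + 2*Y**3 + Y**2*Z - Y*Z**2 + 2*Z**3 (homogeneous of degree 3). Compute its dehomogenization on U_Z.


f(x, y) = 2*x**2*y - x**2 + x*y**2 - x*y - 2*x + 2*y**3 + y**2 - y + 2

On U_Z we set Z = 1. Each monomial c·X^i·Y^j·Z^k in F becomes c·x^i·y^j·1^k = c·x^i·y^j.
Substituting Z = 1: F(X, Y, 1) = 2*x**2*y - x**2 + x*y**2 - x*y - 2*x + 2*y**3 + y**2 - y + 2.
Note: deg(f) ≤ deg(F) = 3; strict inequality happens when F is divisible by Z (lost terms).


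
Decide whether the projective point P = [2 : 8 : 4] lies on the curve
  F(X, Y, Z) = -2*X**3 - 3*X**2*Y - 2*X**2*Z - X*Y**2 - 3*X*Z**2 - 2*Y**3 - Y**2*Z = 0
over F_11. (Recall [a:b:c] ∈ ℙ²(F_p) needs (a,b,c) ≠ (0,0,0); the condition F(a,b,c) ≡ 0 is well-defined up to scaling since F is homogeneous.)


F(2,8,4) ≡ 2 (mod 11); P is NOT on the curve.

Evaluate F(2, 8, 4) term-by-term (mod 11).
  -2*X**3 ↦ -2·8·1·1 = -16
  -3*X**2*Y ↦ -3·4·8·1 = -96
  -2*X**2*Z ↦ -2·4·1·4 = -32
  -X*Y**2 ↦ -1·2·64·1 = -128
  -3*X*Z**2 ↦ -3·2·1·16 = -96
  -2*Y**3 ↦ -2·1·512·1 = -1024
  -Y**2*Z ↦ -1·1·64·4 = -256
Sum: F(2, 8, 4) = (-16) + (-96) + (-32) + (-128) + (-96) + (-1024) + (-256) = -1648.
Reducing mod 11: -1648 ≡ 2 (mod 11).
Since F(a, b, c) ≡ 2 ≠ 0 (mod 11), P does NOT lie on the curve.
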